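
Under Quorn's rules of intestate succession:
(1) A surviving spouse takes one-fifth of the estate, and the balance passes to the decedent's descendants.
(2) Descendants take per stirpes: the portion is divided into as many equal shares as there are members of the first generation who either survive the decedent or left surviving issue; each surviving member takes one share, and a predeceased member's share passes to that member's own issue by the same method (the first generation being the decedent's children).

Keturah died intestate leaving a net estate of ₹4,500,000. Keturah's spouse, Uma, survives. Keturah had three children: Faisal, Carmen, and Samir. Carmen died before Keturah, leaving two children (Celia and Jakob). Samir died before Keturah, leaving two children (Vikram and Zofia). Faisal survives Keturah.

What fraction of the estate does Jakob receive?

Uma takes one-fifth of ₹4,500,000 = ₹900,000. The remaining ₹3,600,000 passes to the descendants.
The descendants' portion (₹3,600,000) is divided into 3 shares of ₹1,200,000: Faisal takes ₹1,200,000; Carmen's ₹1,200,000 share passes to Carmen's issue; Samir's ₹1,200,000 share passes to Samir's issue.
Carmen's share (₹1,200,000) is divided into 2 shares of ₹600,000: Celia and Jakob each take ₹600,000.
Samir's share (₹1,200,000) is divided into 2 shares of ₹600,000: Vikram and Zofia each take ₹600,000.

Jakob receives 2/15 of the estate.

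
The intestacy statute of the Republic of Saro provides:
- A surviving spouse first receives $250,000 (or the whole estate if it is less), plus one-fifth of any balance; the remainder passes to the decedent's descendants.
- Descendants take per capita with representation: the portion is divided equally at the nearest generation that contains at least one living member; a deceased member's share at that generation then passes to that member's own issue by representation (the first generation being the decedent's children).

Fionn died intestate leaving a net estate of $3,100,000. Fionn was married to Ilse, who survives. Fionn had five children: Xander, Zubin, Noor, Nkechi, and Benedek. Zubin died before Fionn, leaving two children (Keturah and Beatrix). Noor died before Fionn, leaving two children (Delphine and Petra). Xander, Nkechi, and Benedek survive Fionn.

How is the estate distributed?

Ilse: $820,000; Xander: $456,000; Keturah: $228,000; Beatrix: $228,000; Delphine: $228,000; Petra: $228,000; Nkechi: $456,000; Benedek: $456,000

Ilse first takes $250,000, leaving a balance of $2,850,000. Ilse then takes one-fifth of the balance ($570,000), for a total of $820,000. The remaining $2,280,000 passes to the descendants.
The descendants' portion ($2,280,000) is divided into 5 shares of $456,000: Xander, Nkechi, and Benedek each take $456,000; Zubin's $456,000 share passes to Zubin's issue; Noor's $456,000 share passes to Noor's issue.
Zubin's share ($456,000) is divided into 2 shares of $228,000: Keturah and Beatrix each take $228,000.
Noor's share ($456,000) is divided into 2 shares of $228,000: Delphine and Petra each take $228,000.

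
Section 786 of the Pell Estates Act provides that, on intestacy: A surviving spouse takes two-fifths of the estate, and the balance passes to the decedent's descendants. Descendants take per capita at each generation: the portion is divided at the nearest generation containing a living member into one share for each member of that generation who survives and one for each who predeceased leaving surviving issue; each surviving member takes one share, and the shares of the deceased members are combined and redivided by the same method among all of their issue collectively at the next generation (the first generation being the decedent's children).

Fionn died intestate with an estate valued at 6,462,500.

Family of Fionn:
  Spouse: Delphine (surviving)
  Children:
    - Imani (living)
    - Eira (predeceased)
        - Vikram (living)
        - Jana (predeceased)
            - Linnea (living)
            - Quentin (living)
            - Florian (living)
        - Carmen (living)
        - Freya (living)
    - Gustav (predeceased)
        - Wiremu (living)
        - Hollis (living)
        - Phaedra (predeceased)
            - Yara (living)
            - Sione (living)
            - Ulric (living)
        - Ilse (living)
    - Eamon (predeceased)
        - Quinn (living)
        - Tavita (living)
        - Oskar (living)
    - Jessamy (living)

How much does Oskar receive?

Oskar receives 211,500.

Delphine takes two-fifths of 6,462,500 = 2,585,000. The remaining 3,877,500 passes to the descendants.
The descendants' portion (3,877,500) is divided at the children's generation into 5 shares of 775,500. Imani and Jessamy each take 775,500. The 3 shares of the deceased (Eira, Gustav, and Eamon) are combined into a pool of 2,326,500.
That pool (2,326,500) is divided at the grandchildren's generation into 11 shares of 211,500. Vikram, Carmen, Freya, Wiremu, Hollis, Ilse, Quinn, Tavita, and Oskar each take 211,500. The 2 shares of the deceased (Jana and Phaedra) are combined into a pool of 423,000.
That pool (423,000) is divided at the great-grandchildren's generation equally among Linnea, Quentin, Florian, Yara, Sione, and Ulric: 70,500 each.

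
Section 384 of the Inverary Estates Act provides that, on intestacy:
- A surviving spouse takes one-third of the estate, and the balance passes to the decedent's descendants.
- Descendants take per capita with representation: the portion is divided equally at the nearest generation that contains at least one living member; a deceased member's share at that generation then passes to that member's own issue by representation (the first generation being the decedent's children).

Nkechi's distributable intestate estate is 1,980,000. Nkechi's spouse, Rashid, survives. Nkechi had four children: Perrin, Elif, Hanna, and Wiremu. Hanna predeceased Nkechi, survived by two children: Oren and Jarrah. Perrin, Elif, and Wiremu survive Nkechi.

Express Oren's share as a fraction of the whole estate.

Rashid takes one-third of 1,980,000 = 660,000. The remaining 1,320,000 passes to the descendants.
The descendants' portion (1,320,000) is divided into 4 shares of 330,000: Perrin, Elif, and Wiremu each take 330,000; Hanna's 330,000 share passes to Hanna's issue.
Hanna's share (330,000) is divided into 2 shares of 165,000: Oren and Jarrah each take 165,000.

Oren receives 1/12 of the estate.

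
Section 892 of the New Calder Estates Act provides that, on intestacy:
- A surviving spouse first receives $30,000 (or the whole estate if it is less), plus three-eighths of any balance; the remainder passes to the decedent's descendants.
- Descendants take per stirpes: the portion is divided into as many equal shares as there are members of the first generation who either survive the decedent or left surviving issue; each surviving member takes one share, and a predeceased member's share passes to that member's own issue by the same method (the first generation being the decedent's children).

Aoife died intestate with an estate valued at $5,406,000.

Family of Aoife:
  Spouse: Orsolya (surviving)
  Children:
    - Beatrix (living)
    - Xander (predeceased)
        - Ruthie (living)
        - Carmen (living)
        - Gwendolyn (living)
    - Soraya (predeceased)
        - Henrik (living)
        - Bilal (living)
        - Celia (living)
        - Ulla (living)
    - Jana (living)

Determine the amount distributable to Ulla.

Ulla receives $210,000.

Orsolya first takes $30,000, leaving a balance of $5,376,000. Orsolya then takes three-eighths of the balance ($2,016,000), for a total of $2,046,000. The remaining $3,360,000 passes to the descendants.
The descendants' portion ($3,360,000) is divided into 4 shares of $840,000: Beatrix and Jana each take $840,000; Xander's $840,000 share passes to Xander's issue; Soraya's $840,000 share passes to Soraya's issue.
Xander's share ($840,000) is divided into 3 shares of $280,000: Ruthie, Carmen, and Gwendolyn each take $280,000.
Soraya's share ($840,000) is divided into 4 shares of $210,000: Henrik, Bilal, Celia, and Ulla each take $210,000.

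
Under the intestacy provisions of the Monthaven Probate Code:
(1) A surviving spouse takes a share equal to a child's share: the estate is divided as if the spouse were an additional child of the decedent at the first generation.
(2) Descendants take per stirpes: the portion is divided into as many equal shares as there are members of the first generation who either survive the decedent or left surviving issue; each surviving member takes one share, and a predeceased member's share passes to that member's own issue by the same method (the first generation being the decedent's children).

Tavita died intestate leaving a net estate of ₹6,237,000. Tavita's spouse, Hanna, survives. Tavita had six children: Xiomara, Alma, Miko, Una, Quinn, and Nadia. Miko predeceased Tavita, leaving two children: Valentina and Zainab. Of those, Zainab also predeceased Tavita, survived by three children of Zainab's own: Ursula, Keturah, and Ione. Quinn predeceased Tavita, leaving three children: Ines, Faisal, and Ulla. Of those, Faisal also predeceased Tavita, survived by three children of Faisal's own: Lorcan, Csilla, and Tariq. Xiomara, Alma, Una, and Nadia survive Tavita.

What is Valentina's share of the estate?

Valentina receives ₹445,500.

The spouse counts as an additional share at the children's level, so there are 7 primary shares of ₹891,000. Hanna takes one such share (₹891,000).
The children's combined portion (₹5,346,000) is divided into 6 shares of ₹891,000: Xiomara, Alma, Una, and Nadia each take ₹891,000; Miko's ₹891,000 share passes to Miko's issue; Quinn's ₹891,000 share passes to Quinn's issue.
Miko's share (₹891,000) is divided into 2 shares of ₹445,500: Valentina takes ₹445,500; Zainab's ₹445,500 share passes to Zainab's issue.
Zainab's share (₹445,500) is divided into 3 shares of ₹148,500: Ursula, Keturah, and Ione each take ₹148,500.
Quinn's share (₹891,000) is divided into 3 shares of ₹297,000: Ines and Ulla each take ₹297,000; Faisal's ₹297,000 share passes to Faisal's issue.
Faisal's share (₹297,000) is divided into 3 shares of ₹99,000: Lorcan, Csilla, and Tariq each take ₹99,000.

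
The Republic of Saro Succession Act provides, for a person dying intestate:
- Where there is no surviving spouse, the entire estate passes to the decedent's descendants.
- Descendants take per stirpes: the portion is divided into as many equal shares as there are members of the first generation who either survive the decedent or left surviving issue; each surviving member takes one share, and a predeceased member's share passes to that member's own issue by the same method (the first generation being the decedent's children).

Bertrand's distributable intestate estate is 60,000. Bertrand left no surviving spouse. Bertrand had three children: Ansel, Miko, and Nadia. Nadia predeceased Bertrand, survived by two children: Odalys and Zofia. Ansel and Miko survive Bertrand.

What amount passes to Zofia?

Zofia receives 10,000.

The entire 60,000 passes to the descendants.
That amount (60,000) is divided into 3 shares of 20,000: Ansel and Miko each take 20,000; Nadia's 20,000 share passes to Nadia's issue.
Nadia's share (20,000) is divided into 2 shares of 10,000: Odalys and Zofia each take 10,000.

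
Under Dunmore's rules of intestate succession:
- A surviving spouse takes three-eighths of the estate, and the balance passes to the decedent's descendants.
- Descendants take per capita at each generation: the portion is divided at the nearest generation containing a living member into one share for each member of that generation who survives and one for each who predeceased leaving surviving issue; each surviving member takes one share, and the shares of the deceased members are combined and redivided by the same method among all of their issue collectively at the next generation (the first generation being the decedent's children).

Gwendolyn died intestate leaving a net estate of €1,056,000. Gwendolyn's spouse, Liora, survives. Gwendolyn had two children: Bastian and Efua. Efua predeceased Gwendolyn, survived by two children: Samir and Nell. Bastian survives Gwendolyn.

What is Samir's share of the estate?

Samir receives €165,000.

Liora takes three-eighths of €1,056,000 = €396,000. The remaining €660,000 passes to the descendants.
The descendants' portion (€660,000) is divided at the children's generation into 2 shares of €330,000. Bastian takes €330,000. The remaining share for the deceased Efua (€330,000) is carried to the next generation.
That pool (€330,000) is divided at the grandchildren's generation equally among Samir and Nell: €165,000 each.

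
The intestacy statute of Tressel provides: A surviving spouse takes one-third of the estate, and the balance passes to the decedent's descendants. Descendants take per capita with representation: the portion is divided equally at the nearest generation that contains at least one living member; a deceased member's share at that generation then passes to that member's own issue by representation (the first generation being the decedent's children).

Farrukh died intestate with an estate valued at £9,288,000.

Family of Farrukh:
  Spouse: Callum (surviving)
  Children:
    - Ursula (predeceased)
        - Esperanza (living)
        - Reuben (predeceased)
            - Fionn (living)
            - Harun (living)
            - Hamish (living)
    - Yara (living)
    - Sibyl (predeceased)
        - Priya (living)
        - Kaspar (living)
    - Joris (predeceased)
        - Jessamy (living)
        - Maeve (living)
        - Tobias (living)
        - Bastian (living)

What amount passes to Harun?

Callum takes one-third of £9,288,000 = £3,096,000. The remaining £6,192,000 passes to the descendants.
The descendants' portion (£6,192,000) is divided into 4 shares of £1,548,000: Yara takes £1,548,000; Ursula's £1,548,000 share passes to Ursula's issue; Sibyl's £1,548,000 share passes to Sibyl's issue; Joris's £1,548,000 share passes to Joris's issue.
Ursula's share (£1,548,000) is divided into 2 shares of £774,000: Esperanza takes £774,000; Reuben's £774,000 share passes to Reuben's issue.
Reuben's share (£774,000) is divided into 3 shares of £258,000: Fionn, Harun, and Hamish each take £258,000.
Sibyl's share (£1,548,000) is divided into 2 shares of £774,000: Priya and Kaspar each take £774,000.
Joris's share (£1,548,000) is divided into 4 shares of £387,000: Jessamy, Maeve, Tobias, and Bastian each take £387,000.

Harun receives £258,000.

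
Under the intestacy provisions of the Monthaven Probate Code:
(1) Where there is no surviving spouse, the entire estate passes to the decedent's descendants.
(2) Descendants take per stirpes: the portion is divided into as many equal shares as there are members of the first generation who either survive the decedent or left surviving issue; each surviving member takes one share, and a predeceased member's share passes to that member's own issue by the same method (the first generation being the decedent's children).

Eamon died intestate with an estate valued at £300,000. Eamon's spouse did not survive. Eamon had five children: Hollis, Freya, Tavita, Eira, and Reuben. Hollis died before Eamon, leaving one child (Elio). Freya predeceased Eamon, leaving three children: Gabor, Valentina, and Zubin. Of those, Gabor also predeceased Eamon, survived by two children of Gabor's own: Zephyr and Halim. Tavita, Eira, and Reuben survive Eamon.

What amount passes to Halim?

The entire £300,000 passes to the descendants.
That amount (£300,000) is divided into 5 shares of £60,000: Tavita, Eira, and Reuben each take £60,000; Hollis's £60,000 share passes to Hollis's issue; Freya's £60,000 share passes to Freya's issue.
Hollis's share (£60,000) passes entirely to Elio.
Freya's share (£60,000) is divided into 3 shares of £20,000: Valentina and Zubin each take £20,000; Gabor's £20,000 share passes to Gabor's issue.
Gabor's share (£20,000) is divided into 2 shares of £10,000: Zephyr and Halim each take £10,000.

Halim receives £10,000.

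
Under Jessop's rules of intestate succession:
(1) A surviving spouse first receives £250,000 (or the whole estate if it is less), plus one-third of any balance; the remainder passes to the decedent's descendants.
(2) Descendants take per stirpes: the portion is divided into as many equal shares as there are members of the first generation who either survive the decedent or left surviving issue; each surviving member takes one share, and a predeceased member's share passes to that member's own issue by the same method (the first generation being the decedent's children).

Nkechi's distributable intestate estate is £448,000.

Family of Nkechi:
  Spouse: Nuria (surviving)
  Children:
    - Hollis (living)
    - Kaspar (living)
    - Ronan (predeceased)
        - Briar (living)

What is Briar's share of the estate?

Nuria first takes £250,000, leaving a balance of £198,000. Nuria then takes one-third of the balance (£66,000), for a total of £316,000. The remaining £132,000 passes to the descendants.
The descendants' portion (£132,000) is divided into 3 shares of £44,000: Hollis and Kaspar each take £44,000; Ronan's £44,000 share passes to Ronan's issue.
Ronan's share (£44,000) passes entirely to Briar.

Briar receives £44,000.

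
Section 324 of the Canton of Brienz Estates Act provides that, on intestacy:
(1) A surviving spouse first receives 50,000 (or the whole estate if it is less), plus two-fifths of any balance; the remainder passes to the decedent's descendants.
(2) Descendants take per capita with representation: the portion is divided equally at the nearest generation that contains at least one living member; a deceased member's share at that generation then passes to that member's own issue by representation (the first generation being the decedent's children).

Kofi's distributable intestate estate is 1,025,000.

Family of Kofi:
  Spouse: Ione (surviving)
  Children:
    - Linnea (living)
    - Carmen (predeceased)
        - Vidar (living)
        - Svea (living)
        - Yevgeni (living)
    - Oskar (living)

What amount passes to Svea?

Ione first takes 50,000, leaving a balance of 975,000. Ione then takes two-fifths of the balance (390,000), for a total of 440,000. The remaining 585,000 passes to the descendants.
The descendants' portion (585,000) is divided into 3 shares of 195,000: Linnea and Oskar each take 195,000; Carmen's 195,000 share passes to Carmen's issue.
Carmen's share (195,000) is divided into 3 shares of 65,000: Vidar, Svea, and Yevgeni each take 65,000.

Svea receives 65,000.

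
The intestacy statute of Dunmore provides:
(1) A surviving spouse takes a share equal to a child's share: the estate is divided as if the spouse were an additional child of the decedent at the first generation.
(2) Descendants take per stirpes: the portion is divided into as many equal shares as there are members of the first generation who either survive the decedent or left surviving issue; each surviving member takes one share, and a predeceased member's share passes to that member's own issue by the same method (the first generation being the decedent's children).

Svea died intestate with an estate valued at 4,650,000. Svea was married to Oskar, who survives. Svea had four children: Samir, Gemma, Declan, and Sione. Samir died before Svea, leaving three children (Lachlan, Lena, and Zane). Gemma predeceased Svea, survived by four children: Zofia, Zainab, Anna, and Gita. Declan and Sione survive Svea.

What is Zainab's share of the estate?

Zainab receives 232,500.

The spouse counts as an additional share at the children's level, so there are 5 primary shares of 930,000. Oskar takes one such share (930,000).
The children's combined portion (3,720,000) is divided into 4 shares of 930,000: Declan and Sione each take 930,000; Samir's 930,000 share passes to Samir's issue; Gemma's 930,000 share passes to Gemma's issue.
Samir's share (930,000) is divided into 3 shares of 310,000: Lachlan, Lena, and Zane each take 310,000.
Gemma's share (930,000) is divided into 4 shares of 232,500: Zofia, Zainab, Anna, and Gita each take 232,500.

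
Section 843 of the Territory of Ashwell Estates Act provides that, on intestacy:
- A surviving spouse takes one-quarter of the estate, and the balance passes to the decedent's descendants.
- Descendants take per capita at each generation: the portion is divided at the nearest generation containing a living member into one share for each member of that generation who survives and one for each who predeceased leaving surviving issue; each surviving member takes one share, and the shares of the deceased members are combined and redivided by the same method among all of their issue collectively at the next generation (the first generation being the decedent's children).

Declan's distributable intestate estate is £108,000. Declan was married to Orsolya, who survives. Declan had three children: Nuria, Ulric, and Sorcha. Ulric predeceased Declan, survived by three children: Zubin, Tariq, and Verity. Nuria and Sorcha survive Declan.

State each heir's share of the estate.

Orsolya: £27,000; Nuria: £27,000; Zubin: £9,000; Tariq: £9,000; Verity: £9,000; Sorcha: £27,000

Orsolya takes one-quarter of £108,000 = £27,000. The remaining £81,000 passes to the descendants.
The descendants' portion (£81,000) is divided at the children's generation into 3 shares of £27,000. Nuria and Sorcha each take £27,000. The remaining share for the deceased Ulric (£27,000) is carried to the next generation.
That pool (£27,000) is divided at the grandchildren's generation equally among Zubin, Tariq, and Verity: £9,000 each.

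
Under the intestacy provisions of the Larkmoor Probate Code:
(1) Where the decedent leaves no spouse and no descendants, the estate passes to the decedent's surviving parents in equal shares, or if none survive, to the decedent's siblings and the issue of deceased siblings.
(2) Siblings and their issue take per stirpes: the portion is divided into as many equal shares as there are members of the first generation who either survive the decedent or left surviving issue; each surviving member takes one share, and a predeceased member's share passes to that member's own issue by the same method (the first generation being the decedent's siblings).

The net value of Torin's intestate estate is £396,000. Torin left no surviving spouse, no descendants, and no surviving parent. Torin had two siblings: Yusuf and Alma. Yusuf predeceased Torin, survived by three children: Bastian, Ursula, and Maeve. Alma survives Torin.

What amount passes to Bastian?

Bastian receives £66,000.

The entire £396,000 passes to the siblings and their issue.
That amount (£396,000) is divided into 2 shares of £198,000: Alma takes £198,000; Yusuf's £198,000 share passes to Yusuf's issue.
Yusuf's share (£198,000) is divided into 3 shares of £66,000: Bastian, Ursula, and Maeve each take £66,000.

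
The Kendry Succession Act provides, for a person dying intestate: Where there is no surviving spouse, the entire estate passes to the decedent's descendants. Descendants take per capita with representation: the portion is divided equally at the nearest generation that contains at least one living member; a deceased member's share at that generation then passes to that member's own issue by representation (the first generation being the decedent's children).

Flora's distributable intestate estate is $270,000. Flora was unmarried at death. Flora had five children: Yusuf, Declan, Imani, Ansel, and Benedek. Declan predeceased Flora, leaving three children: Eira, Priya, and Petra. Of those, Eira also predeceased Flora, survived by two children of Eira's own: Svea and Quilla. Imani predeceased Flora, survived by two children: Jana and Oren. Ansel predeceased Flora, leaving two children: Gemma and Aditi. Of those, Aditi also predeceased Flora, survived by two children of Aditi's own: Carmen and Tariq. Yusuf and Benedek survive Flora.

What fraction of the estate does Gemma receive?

The entire $270,000 passes to the descendants.
That amount ($270,000) is divided into 5 shares of $54,000: Yusuf and Benedek each take $54,000; Declan's $54,000 share passes to Declan's issue; Imani's $54,000 share passes to Imani's issue; Ansel's $54,000 share passes to Ansel's issue.
Declan's share ($54,000) is divided into 3 shares of $18,000: Priya and Petra each take $18,000; Eira's $18,000 share passes to Eira's issue.
Eira's share ($18,000) is divided into 2 shares of $9,000: Svea and Quilla each take $9,000.
Imani's share ($54,000) is divided into 2 shares of $27,000: Jana and Oren each take $27,000.
Ansel's share ($54,000) is divided into 2 shares of $27,000: Gemma takes $27,000; Aditi's $27,000 share passes to Aditi's issue.
Aditi's share ($27,000) is divided into 2 shares of $13,500: Carmen and Tariq each take $13,500.

Gemma receives 1/10 of the estate.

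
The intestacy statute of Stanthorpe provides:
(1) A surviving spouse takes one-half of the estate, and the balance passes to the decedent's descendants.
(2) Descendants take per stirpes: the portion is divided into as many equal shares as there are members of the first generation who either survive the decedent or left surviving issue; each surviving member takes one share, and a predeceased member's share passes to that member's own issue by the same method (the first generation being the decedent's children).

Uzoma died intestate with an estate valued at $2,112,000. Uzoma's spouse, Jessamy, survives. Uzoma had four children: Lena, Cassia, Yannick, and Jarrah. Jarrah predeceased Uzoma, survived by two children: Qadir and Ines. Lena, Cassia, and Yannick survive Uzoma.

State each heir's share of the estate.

Jessamy takes one-half of $2,112,000 = $1,056,000. The remaining $1,056,000 passes to the descendants.
The descendants' portion ($1,056,000) is divided into 4 shares of $264,000: Lena, Cassia, and Yannick each take $264,000; Jarrah's $264,000 share passes to Jarrah's issue.
Jarrah's share ($264,000) is divided into 2 shares of $132,000: Qadir and Ines each take $132,000.

Jessamy: $1,056,000; Lena: $264,000; Cassia: $264,000; Yannick: $264,000; Qadir: $132,000; Ines: $132,000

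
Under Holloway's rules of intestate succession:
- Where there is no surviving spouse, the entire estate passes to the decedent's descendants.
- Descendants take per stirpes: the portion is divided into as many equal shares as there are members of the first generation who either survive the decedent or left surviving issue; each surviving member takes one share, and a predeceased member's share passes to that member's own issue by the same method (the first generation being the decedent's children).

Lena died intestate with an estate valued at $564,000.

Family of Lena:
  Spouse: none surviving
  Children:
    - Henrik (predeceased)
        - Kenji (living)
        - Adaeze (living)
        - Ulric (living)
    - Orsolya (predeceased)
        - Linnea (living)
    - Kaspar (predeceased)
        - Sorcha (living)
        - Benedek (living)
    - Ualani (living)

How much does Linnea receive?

The entire $564,000 passes to the descendants.
That amount ($564,000) is divided into 4 shares of $141,000: Ualani takes $141,000; Henrik's $141,000 share passes to Henrik's issue; Orsolya's $141,000 share passes to Orsolya's issue; Kaspar's $141,000 share passes to Kaspar's issue.
Henrik's share ($141,000) is divided into 3 shares of $47,000: Kenji, Adaeze, and Ulric each take $47,000.
Orsolya's share ($141,000) passes entirely to Linnea.
Kaspar's share ($141,000) is divided into 2 shares of $70,500: Sorcha and Benedek each take $70,500.

Linnea receives $141,000.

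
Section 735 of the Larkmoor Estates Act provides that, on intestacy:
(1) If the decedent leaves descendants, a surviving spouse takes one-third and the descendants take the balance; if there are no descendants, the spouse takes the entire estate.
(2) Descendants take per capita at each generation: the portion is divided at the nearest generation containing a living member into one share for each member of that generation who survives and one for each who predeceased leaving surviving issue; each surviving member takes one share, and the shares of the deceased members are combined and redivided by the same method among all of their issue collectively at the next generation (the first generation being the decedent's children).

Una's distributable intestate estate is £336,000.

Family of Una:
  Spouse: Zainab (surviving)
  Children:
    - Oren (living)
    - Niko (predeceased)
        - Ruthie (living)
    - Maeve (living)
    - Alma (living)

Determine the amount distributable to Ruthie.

Ruthie receives £56,000.

Zainab takes one-third of £336,000 = £112,000. The remaining £224,000 passes to the descendants.
The descendants' portion (£224,000) is divided at the children's generation into 4 shares of £56,000. Oren, Maeve, and Alma each take £56,000. The remaining share for the deceased Niko (£56,000) is carried to the next generation.
That pool (£56,000) passes entirely to Ruthie, the sole taker at the grandchildren's generation.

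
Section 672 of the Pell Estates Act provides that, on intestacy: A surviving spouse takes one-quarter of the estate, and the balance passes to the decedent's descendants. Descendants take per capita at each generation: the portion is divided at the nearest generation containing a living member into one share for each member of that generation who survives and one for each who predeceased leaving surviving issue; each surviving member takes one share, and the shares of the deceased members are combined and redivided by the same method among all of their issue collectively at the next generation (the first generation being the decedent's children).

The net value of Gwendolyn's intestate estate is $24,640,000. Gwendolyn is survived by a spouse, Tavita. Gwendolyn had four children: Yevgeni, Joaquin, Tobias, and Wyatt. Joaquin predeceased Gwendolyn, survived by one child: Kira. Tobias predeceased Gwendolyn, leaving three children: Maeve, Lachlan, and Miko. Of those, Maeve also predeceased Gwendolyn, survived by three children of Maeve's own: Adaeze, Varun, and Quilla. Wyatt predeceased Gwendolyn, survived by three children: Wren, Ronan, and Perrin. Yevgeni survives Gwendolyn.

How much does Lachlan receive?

Lachlan receives $1,980,000.

Tavita takes one-quarter of $24,640,000 = $6,160,000. The remaining $18,480,000 passes to the descendants.
The descendants' portion ($18,480,000) is divided at the children's generation into 4 shares of $4,620,000. Yevgeni takes $4,620,000. The 3 shares of the deceased (Joaquin, Tobias, and Wyatt) are combined into a pool of $13,860,000.
That pool ($13,860,000) is divided at the grandchildren's generation into 7 shares of $1,980,000. Kira, Lachlan, Miko, Wren, Ronan, and Perrin each take $1,980,000. The remaining share for the deceased Maeve ($1,980,000) is carried to the next generation.
That pool ($1,980,000) is divided at the great-grandchildren's generation equally among Adaeze, Varun, and Quilla: $660,000 each.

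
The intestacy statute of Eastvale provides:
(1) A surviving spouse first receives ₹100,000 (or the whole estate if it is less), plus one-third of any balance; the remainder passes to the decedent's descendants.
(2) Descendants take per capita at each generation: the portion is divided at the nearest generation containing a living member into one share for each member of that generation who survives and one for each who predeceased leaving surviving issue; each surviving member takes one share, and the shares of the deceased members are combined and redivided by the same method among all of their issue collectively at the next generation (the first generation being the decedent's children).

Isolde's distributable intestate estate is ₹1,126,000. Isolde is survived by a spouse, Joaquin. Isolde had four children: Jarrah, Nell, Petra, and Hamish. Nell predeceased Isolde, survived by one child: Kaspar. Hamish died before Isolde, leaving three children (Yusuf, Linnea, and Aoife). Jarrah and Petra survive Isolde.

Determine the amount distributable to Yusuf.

Joaquin first takes ₹100,000, leaving a balance of ₹1,026,000. Joaquin then takes one-third of the balance (₹342,000), for a total of ₹442,000. The remaining ₹684,000 passes to the descendants.
The descendants' portion (₹684,000) is divided at the children's generation into 4 shares of ₹171,000. Jarrah and Petra each take ₹171,000. The 2 shares of the deceased (Nell and Hamish) are combined into a pool of ₹342,000.
That pool (₹342,000) is divided at the grandchildren's generation equally among Kaspar, Yusuf, Linnea, and Aoife: ₹85,500 each.

Yusuf receives ₹85,500.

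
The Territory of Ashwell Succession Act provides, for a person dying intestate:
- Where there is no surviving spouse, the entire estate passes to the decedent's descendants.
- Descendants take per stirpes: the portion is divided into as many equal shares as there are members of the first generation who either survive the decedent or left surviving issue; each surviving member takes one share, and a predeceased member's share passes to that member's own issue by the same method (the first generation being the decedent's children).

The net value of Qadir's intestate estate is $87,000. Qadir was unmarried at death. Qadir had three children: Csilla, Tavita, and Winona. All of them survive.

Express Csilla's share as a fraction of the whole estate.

Csilla receives 1/3 of the estate.

The entire $87,000 passes to the descendants.
That amount ($87,000) is divided into 3 shares of $29,000: Csilla, Tavita, and Winona each take $29,000.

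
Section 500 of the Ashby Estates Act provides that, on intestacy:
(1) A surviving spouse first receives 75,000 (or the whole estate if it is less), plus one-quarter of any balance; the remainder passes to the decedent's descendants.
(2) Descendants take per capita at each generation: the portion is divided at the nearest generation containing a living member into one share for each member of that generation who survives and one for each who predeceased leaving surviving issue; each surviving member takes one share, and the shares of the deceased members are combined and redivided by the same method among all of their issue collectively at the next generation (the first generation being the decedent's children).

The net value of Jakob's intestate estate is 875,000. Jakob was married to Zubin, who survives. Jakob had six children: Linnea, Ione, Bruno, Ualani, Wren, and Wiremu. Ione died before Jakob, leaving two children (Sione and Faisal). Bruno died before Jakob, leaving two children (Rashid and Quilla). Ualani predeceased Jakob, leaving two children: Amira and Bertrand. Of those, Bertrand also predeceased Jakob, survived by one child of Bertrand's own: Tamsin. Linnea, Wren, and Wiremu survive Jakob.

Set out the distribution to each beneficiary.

Zubin first takes 75,000, leaving a balance of 800,000. Zubin then takes one-quarter of the balance (200,000), for a total of 275,000. The remaining 600,000 passes to the descendants.
The descendants' portion (600,000) is divided at the children's generation into 6 shares of 100,000. Linnea, Wren, and Wiremu each take 100,000. The 3 shares of the deceased (Ione, Bruno, and Ualani) are combined into a pool of 300,000.
That pool (300,000) is divided at the grandchildren's generation into 6 shares of 50,000. Sione, Faisal, Rashid, Quilla, and Amira each take 50,000. The remaining share for the deceased Bertrand (50,000) is carried to the next generation.
That pool (50,000) passes entirely to Tamsin, the sole taker at the great-grandchildren's generation.

Zubin: 275,000; Linnea: 100,000; Sione: 50,000; Faisal: 50,000; Rashid: 50,000; Quilla: 50,000; Amira: 50,000; Tamsin: 50,000; Wren: 100,000; Wiremu: 100,000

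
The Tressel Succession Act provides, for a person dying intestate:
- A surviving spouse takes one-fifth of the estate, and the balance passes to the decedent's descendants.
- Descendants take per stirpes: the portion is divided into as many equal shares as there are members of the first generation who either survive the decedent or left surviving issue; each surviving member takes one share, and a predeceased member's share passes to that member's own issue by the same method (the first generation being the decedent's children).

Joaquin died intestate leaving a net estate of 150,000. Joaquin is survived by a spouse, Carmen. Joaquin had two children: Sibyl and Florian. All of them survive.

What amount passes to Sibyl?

Sibyl receives 60,000.

Carmen takes one-fifth of 150,000 = 30,000. The remaining 120,000 passes to the descendants.
The descendants' portion (120,000) is divided into 2 shares of 60,000: Sibyl and Florian each take 60,000.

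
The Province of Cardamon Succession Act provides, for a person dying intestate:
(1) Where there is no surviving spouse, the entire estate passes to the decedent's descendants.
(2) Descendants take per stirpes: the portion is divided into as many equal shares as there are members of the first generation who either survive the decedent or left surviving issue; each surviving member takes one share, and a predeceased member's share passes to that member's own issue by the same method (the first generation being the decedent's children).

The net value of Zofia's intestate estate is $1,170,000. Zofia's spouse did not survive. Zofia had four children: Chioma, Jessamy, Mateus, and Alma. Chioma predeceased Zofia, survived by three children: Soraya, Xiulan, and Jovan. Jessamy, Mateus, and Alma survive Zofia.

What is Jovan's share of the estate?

Jovan receives $97,500.

The entire $1,170,000 passes to the descendants.
That amount ($1,170,000) is divided into 4 shares of $292,500: Jessamy, Mateus, and Alma each take $292,500; Chioma's $292,500 share passes to Chioma's issue.
Chioma's share ($292,500) is divided into 3 shares of $97,500: Soraya, Xiulan, and Jovan each take $97,500.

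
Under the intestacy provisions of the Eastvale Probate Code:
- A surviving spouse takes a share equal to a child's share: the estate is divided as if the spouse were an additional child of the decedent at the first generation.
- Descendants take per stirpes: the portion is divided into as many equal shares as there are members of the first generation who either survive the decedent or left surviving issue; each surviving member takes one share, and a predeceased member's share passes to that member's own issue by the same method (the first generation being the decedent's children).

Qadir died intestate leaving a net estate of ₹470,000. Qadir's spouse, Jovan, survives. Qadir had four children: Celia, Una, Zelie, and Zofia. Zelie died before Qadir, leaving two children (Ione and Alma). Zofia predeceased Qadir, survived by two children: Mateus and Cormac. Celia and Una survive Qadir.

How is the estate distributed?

Jovan: ₹94,000; Celia: ₹94,000; Una: ₹94,000; Ione: ₹47,000; Alma: ₹47,000; Mateus: ₹47,000; Cormac: ₹47,000

The spouse counts as an additional share at the children's level, so there are 5 primary shares of ₹94,000. Jovan takes one such share (₹94,000).
The children's combined portion (₹376,000) is divided into 4 shares of ₹94,000: Celia and Una each take ₹94,000; Zelie's ₹94,000 share passes to Zelie's issue; Zofia's ₹94,000 share passes to Zofia's issue.
Zelie's share (₹94,000) is divided into 2 shares of ₹47,000: Ione and Alma each take ₹47,000.
Zofia's share (₹94,000) is divided into 2 shares of ₹47,000: Mateus and Cormac each take ₹47,000.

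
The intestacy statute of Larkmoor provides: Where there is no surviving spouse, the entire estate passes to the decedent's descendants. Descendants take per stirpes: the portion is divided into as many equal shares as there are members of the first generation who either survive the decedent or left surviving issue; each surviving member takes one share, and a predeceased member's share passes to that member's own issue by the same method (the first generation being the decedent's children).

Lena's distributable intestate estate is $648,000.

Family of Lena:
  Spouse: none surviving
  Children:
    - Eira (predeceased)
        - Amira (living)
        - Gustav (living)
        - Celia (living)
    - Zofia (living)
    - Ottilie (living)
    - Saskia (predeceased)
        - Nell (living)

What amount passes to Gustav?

Gustav receives $54,000.

The entire $648,000 passes to the descendants.
That amount ($648,000) is divided into 4 shares of $162,000: Zofia and Ottilie each take $162,000; Eira's $162,000 share passes to Eira's issue; Saskia's $162,000 share passes to Saskia's issue.
Eira's share ($162,000) is divided into 3 shares of $54,000: Amira, Gustav, and Celia each take $54,000.
Saskia's share ($162,000) passes entirely to Nell.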